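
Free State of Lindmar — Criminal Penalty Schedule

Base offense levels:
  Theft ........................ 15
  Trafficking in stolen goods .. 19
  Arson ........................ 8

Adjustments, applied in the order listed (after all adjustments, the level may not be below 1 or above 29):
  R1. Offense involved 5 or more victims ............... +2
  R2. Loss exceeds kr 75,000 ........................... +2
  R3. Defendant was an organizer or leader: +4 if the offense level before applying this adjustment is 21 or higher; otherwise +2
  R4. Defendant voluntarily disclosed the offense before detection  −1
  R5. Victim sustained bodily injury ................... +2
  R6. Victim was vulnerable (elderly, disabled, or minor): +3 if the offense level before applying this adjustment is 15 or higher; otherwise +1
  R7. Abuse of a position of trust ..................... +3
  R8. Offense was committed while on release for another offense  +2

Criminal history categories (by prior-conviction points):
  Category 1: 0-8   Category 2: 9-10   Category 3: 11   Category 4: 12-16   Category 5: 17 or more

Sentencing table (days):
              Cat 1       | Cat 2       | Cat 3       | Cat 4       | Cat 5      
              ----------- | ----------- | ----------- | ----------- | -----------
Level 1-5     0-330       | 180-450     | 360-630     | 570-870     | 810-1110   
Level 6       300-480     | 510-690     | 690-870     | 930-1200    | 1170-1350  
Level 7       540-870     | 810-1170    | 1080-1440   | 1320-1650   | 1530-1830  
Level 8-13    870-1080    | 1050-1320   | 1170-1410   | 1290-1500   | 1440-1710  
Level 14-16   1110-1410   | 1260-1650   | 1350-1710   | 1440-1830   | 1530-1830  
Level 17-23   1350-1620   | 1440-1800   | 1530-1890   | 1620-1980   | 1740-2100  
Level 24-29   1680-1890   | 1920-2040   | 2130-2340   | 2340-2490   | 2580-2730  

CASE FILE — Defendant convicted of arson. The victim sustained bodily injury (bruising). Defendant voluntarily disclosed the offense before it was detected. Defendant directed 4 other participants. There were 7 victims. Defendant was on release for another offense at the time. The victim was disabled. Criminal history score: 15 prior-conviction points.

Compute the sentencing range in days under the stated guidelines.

Base offense level for arson: 8.
R1 applies: 8 + 2 = 10.
R2 does not apply.
R3 applies (level before this adjustment is 10 < 21, so +2): 10 + 2 = 12.
R4 applies: 12 − 1 = 11.
R5 applies: 11 + 2 = 13.
R6 applies (level before this adjustment is 13 < 15, so +1): 13 + 1 = 14.
R7 does not apply.
R8 applies: 14 + 2 = 16.
Final offense level: 16.
Criminal history: 15 prior points → Category 4 (12-16).
Level 16 falls in the 14-16 band.
Grid: Level 14-16 × Category 4 = 1440-1830 days.

1440-1830 days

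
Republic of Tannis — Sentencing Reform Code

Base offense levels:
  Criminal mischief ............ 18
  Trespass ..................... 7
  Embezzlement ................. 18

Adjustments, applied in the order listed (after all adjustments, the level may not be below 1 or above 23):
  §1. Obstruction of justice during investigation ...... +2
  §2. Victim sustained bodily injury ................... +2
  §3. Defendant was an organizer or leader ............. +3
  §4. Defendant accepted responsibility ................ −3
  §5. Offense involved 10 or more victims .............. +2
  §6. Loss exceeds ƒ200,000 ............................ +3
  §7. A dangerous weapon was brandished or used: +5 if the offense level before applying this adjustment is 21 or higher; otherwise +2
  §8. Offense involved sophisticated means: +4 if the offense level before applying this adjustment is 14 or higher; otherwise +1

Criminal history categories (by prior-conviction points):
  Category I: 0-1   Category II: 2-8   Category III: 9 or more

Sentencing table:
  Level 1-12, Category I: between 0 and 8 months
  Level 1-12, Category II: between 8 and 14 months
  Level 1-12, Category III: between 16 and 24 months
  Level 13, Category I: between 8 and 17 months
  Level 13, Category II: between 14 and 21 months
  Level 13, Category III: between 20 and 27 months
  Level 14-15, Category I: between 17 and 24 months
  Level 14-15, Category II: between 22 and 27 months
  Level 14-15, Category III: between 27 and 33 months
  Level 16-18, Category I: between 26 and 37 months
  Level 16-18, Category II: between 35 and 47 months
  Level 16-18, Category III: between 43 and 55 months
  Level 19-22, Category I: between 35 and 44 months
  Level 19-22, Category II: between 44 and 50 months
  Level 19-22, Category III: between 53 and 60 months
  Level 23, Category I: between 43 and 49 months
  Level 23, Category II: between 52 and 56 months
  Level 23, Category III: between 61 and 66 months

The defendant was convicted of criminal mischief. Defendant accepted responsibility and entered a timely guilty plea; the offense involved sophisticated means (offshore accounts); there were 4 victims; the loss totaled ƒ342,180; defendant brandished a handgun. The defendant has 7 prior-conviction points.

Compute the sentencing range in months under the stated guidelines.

Base offense level for criminal mischief: 18.
§1 does not apply.
§2 does not apply.
§3 does not apply.
§4 applies: 18 − 3 = 15.
§6 applies: 15 + 3 = 18.
§7 applies (level before this adjustment is 18 < 21, so +2): 18 + 2 = 20.
§8 applies (level before this adjustment is 20 ≥ 14, so +4): 20 + 4 = 24.
Level 24 exceeds the maximum of 23; capped at 23.
Final offense level: 23.
Criminal history: 7 prior points → Category II (2-8).
Level 23 falls in the 23 band.
Grid: Level 23 × Category II = 52-56 months.

52-56 months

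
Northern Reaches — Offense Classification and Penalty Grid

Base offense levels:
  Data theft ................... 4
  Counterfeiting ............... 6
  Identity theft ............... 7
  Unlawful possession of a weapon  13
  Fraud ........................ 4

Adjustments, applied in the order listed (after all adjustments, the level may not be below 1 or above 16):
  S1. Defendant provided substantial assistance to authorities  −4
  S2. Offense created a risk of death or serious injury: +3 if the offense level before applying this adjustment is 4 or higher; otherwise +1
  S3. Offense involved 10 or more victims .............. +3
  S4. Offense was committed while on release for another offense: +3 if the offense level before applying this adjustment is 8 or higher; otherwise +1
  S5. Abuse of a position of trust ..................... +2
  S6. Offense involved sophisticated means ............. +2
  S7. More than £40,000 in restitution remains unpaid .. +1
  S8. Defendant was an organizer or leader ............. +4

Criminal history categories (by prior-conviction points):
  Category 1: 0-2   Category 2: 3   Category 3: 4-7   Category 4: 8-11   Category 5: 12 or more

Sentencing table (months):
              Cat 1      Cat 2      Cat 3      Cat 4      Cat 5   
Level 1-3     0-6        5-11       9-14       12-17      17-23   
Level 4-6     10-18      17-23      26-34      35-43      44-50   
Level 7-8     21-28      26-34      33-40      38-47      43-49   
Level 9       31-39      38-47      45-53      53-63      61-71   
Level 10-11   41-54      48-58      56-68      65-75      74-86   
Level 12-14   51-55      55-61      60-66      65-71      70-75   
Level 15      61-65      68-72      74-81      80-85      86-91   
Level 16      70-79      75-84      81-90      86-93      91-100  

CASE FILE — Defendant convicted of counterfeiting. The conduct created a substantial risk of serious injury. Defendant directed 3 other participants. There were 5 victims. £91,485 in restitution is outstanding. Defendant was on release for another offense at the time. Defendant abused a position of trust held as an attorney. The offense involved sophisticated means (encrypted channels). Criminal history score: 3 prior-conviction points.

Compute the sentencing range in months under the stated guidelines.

75-84 months

Base offense level for counterfeiting: 6.
S1 does not apply.
S2 applies (level before this adjustment is 6 ≥ 4, so +3): 6 + 3 = 9.
S3 does not apply.
S4 applies (level before this adjustment is 9 ≥ 8, so +3): 9 + 3 = 12.
S5 applies: 12 + 2 = 14.
S6 applies: 14 + 2 = 16.
S7 applies: 16 + 1 = 17.
S8 applies: 17 + 4 = 21.
Level 21 exceeds the maximum of 16; capped at 16.
Final offense level: 16.
Criminal history: 3 prior points → Category 2 (3).
Level 16 falls in the 16 band.
Grid: Level 16 × Category 2 = 75-84 months.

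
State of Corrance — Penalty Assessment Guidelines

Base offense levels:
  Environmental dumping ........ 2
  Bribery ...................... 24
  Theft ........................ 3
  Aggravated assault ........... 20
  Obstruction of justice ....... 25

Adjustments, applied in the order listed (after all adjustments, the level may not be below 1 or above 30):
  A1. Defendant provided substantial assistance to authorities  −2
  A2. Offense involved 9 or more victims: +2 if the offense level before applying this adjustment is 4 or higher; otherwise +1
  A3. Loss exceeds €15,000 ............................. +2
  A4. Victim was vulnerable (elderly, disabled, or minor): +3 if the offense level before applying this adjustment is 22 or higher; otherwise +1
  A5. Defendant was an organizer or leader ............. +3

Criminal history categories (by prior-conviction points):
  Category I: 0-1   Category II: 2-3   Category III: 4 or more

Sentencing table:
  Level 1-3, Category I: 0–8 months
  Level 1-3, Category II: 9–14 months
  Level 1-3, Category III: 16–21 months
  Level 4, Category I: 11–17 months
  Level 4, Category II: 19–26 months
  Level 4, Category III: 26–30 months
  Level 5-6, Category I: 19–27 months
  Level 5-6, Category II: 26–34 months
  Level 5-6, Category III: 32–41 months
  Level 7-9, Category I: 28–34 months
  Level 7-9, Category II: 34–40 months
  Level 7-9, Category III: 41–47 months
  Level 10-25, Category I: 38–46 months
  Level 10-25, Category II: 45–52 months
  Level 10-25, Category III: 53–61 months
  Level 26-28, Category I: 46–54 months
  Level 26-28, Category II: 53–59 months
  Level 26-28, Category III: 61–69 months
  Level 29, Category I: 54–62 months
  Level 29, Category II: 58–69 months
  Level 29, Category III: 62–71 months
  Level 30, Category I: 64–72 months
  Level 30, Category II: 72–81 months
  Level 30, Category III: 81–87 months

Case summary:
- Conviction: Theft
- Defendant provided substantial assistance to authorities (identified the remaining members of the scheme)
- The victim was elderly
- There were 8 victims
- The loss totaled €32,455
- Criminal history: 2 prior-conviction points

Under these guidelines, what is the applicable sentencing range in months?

19-26 months

Base offense level for theft: 3.
A1 applies: 3 − 2 = 1.
A2 does not apply.
A3 applies: 1 + 2 = 3.
A4 applies (level before this adjustment is 3 < 22, so +1): 3 + 1 = 4.
Final offense level: 4.
Criminal history: 2 prior points → Category II (2-3).
Level 4 falls in the 4 band.
Grid: Level 4 × Category II = 19-26 months.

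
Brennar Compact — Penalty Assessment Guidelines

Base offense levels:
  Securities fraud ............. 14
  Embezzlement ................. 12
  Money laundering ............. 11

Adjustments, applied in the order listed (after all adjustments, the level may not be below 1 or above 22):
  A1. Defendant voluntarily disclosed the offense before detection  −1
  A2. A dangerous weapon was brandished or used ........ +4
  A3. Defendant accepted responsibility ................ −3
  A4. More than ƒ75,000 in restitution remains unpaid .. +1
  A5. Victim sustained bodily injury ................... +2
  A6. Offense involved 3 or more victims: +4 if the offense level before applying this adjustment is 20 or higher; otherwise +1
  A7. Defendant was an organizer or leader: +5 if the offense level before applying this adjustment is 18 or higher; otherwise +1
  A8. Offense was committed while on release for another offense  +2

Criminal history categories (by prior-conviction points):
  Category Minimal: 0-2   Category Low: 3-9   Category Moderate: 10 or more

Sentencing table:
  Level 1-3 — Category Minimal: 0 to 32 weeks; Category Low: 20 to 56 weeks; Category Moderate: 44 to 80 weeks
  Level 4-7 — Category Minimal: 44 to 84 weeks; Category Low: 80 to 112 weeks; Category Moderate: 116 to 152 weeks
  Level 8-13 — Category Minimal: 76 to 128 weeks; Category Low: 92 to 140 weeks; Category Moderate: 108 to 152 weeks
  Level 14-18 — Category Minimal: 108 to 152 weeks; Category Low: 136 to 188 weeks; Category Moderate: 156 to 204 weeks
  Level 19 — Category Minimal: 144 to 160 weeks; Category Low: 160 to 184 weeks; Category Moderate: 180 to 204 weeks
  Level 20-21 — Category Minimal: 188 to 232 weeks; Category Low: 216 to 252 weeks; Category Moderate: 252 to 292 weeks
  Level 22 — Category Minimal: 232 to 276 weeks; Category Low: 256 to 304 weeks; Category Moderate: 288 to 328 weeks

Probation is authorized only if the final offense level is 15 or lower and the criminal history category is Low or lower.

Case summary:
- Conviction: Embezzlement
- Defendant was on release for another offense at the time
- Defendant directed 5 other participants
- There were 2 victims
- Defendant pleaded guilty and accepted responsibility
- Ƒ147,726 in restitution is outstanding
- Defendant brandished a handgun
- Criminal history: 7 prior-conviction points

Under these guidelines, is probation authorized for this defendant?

No

Base offense level for embezzlement: 12.
A2 applies: 12 + 4 = 16.
A3 applies: 16 − 3 = 13.
A4 applies: 13 + 1 = 14.
A5 does not apply.
A7 applies (level before this adjustment is 14 < 18, so +1): 14 + 1 = 15.
A8 applies: 15 + 2 = 17.
Final offense level: 17.
Criminal history: 7 prior points → Category Low (3-9).
Level 17 falls in the 14-18 band.
Grid: Level 14-18 × Category Low = 136-188 weeks.
Probation check: level 17 > 15 and category Low ≤ Low → not eligible.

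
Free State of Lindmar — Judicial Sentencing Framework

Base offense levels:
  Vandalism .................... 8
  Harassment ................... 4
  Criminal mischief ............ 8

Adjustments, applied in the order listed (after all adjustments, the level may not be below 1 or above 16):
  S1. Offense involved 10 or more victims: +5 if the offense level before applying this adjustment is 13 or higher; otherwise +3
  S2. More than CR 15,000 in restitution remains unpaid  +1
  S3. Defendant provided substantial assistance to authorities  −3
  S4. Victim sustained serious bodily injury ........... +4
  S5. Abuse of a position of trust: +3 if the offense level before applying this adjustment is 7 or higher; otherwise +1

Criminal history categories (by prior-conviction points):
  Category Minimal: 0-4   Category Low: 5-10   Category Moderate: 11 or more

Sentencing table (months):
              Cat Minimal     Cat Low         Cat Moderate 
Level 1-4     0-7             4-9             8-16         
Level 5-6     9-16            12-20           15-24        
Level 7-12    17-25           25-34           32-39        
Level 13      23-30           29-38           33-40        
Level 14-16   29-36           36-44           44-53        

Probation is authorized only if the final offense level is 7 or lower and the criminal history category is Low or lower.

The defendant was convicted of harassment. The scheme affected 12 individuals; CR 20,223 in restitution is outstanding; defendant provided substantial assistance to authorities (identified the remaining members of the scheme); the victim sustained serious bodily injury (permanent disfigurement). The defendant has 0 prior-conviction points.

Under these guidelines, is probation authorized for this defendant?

Base offense level for harassment: 4.
S1 applies (level before this adjustment is 4 < 13, so +3): 4 + 3 = 7.
S2 applies: 7 + 1 = 8.
S3 applies: 8 − 3 = 5.
S4 applies: 5 + 4 = 9.
S5 does not apply.
Final offense level: 9.
Criminal history: 0 prior points → Category Minimal (0-4).
Level 9 falls in the 7-12 band.
Grid: Level 7-12 × Category Minimal = 17-25 months.
Probation check: level 9 > 7 and category Minimal ≤ Low → not eligible.

No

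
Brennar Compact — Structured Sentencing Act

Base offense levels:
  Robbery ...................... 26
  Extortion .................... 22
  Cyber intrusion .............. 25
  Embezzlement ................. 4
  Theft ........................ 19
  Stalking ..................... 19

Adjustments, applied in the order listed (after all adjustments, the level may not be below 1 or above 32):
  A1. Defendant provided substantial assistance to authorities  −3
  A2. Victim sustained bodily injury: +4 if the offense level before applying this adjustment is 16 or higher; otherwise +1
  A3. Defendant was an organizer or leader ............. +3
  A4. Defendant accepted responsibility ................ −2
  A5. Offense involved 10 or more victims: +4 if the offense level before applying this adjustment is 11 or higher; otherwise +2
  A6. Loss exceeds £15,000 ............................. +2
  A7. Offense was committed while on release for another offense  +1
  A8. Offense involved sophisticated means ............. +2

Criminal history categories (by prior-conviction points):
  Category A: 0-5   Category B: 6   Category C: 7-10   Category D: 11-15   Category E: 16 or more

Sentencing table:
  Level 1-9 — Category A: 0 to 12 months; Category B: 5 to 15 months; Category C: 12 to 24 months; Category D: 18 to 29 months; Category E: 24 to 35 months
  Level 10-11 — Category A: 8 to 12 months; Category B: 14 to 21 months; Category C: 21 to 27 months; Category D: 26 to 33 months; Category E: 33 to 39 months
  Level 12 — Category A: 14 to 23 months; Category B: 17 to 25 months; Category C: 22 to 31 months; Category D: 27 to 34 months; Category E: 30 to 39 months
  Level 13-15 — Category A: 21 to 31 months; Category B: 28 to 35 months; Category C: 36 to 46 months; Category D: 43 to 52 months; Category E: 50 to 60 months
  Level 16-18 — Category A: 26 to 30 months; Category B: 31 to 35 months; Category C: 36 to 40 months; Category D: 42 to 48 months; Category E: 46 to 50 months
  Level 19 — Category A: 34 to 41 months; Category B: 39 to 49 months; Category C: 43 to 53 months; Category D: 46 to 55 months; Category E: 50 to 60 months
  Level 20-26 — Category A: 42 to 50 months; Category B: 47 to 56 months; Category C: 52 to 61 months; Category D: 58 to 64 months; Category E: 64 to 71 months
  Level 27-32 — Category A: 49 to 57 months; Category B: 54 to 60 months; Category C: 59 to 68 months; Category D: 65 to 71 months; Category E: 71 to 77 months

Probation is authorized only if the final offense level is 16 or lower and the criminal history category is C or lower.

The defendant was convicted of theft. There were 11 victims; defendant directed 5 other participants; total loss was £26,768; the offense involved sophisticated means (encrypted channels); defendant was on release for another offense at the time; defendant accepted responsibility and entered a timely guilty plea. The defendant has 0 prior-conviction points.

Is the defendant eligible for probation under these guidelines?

No

Base offense level for theft: 19.
A1 does not apply.
A3 applies: 19 + 3 = 22.
A4 applies: 22 − 2 = 20.
A5 applies (level before this adjustment is 20 ≥ 11, so +4): 20 + 4 = 24.
A6 applies: 24 + 2 = 26.
A7 applies: 26 + 1 = 27.
A8 applies: 27 + 2 = 29.
Final offense level: 29.
Criminal history: 0 prior points → Category A (0-5).
Level 29 falls in the 27-32 band.
Grid: Level 27-32 × Category A = 49-57 months.
Probation check: level 29 > 16 and category A ≤ C → not eligible.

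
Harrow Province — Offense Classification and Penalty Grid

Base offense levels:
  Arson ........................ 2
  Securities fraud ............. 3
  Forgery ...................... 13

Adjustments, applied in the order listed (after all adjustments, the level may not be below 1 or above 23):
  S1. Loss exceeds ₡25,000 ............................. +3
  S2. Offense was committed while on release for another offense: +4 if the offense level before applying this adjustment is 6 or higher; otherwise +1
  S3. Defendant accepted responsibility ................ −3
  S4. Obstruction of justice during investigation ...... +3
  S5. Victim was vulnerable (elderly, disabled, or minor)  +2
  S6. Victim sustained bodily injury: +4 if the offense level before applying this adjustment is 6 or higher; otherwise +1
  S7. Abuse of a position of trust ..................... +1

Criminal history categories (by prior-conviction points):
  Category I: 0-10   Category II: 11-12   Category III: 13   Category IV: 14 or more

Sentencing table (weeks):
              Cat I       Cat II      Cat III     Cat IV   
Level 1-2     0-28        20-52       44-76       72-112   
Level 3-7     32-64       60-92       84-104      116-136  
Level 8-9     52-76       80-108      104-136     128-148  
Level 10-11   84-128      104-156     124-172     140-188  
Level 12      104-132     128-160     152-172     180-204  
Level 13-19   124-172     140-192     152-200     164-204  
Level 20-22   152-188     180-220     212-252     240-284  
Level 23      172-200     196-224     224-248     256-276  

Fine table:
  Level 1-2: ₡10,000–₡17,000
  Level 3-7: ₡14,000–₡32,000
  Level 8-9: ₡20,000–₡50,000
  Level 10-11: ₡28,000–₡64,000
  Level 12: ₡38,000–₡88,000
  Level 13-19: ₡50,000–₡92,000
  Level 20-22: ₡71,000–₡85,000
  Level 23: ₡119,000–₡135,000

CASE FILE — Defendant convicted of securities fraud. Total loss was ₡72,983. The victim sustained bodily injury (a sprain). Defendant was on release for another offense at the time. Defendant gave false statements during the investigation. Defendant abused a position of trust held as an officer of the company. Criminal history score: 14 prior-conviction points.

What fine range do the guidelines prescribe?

Base offense level for securities fraud: 3.
S1 applies: 3 + 3 = 6.
S2 applies (level before this adjustment is 6 ≥ 6, so +4): 6 + 4 = 10.
S3 does not apply.
S4 applies: 10 + 3 = 13.
S6 applies (level before this adjustment is 13 ≥ 6, so +4): 13 + 4 = 17.
S7 applies: 17 + 1 = 18.
Final offense level: 18.
Level 18 falls in the 13-19 band.
Fine table: Level 13-19 → ₡50,000–₡92,000.

₡50,000–₡92,000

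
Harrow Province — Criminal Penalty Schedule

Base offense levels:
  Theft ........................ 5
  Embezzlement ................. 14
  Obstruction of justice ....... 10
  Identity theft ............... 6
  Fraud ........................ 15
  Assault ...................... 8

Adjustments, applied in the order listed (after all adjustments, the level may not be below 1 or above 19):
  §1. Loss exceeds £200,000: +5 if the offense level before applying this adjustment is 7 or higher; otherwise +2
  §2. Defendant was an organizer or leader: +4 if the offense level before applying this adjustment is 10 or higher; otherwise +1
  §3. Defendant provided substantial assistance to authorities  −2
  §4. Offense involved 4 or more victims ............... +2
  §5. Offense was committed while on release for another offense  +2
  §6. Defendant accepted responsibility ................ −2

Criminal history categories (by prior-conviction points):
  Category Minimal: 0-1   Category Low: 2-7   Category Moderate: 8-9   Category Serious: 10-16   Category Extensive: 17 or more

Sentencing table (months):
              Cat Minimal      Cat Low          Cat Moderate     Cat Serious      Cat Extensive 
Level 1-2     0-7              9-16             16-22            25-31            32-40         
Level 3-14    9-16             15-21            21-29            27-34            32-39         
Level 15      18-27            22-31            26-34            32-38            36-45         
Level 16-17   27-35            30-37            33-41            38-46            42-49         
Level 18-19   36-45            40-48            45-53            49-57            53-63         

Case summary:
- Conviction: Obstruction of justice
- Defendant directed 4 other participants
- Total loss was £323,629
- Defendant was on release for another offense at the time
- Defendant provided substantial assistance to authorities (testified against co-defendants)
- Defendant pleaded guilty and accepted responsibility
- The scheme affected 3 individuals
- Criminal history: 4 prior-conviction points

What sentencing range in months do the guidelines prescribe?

Base offense level for obstruction of justice: 10.
§1 applies (level before this adjustment is 10 ≥ 7, so +5): 10 + 5 = 15.
§2 applies (level before this adjustment is 15 ≥ 10, so +4): 15 + 4 = 19.
§3 applies: 19 − 2 = 17.
§4 does not apply.
§5 applies: 17 + 2 = 19.
§6 applies: 19 − 2 = 17.
Final offense level: 17.
Criminal history: 4 prior points → Category Low (2-7).
Level 17 falls in the 16-17 band.
Grid: Level 16-17 × Category Low = 30-37 months.

30-37 months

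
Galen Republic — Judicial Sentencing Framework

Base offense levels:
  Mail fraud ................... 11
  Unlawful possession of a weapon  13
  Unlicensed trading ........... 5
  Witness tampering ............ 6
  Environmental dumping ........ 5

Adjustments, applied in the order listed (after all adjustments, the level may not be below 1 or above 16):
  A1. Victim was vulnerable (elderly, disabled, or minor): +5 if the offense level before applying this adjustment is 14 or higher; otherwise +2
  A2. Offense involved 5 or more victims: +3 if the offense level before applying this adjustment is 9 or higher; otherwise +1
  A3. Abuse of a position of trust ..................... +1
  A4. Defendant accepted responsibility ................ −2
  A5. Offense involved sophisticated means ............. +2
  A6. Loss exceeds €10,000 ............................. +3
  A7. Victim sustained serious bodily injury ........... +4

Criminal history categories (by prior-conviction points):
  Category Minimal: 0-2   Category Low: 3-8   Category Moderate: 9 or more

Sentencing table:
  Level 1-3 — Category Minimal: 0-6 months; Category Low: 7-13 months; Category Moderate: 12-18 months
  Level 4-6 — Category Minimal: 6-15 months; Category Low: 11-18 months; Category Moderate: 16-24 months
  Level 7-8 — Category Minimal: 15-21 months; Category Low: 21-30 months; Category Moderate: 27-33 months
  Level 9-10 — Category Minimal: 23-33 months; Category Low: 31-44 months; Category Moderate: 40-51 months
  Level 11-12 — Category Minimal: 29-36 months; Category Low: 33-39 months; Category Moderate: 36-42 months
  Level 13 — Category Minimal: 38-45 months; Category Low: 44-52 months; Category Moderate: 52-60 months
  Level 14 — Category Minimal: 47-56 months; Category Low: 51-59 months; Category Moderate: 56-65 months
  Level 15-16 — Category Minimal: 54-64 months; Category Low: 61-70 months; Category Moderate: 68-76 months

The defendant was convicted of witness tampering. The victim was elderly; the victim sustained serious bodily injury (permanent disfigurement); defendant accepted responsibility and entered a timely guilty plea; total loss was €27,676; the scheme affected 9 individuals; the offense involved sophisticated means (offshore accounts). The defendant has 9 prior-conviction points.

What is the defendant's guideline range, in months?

68-76 months

Base offense level for witness tampering: 6.
A1 applies (level before this adjustment is 6 < 14, so +2): 6 + 2 = 8.
A2 applies (level before this adjustment is 8 < 9, so +1): 8 + 1 = 9.
A3 does not apply.
A4 applies: 9 − 2 = 7.
A5 applies: 7 + 2 = 9.
A6 applies: 9 + 3 = 12.
A7 applies: 12 + 4 = 16.
Final offense level: 16.
Criminal history: 9 prior points → Category Moderate (9+).
Level 16 falls in the 15-16 band.
Grid: Level 15-16 × Category Moderate = 68-76 months.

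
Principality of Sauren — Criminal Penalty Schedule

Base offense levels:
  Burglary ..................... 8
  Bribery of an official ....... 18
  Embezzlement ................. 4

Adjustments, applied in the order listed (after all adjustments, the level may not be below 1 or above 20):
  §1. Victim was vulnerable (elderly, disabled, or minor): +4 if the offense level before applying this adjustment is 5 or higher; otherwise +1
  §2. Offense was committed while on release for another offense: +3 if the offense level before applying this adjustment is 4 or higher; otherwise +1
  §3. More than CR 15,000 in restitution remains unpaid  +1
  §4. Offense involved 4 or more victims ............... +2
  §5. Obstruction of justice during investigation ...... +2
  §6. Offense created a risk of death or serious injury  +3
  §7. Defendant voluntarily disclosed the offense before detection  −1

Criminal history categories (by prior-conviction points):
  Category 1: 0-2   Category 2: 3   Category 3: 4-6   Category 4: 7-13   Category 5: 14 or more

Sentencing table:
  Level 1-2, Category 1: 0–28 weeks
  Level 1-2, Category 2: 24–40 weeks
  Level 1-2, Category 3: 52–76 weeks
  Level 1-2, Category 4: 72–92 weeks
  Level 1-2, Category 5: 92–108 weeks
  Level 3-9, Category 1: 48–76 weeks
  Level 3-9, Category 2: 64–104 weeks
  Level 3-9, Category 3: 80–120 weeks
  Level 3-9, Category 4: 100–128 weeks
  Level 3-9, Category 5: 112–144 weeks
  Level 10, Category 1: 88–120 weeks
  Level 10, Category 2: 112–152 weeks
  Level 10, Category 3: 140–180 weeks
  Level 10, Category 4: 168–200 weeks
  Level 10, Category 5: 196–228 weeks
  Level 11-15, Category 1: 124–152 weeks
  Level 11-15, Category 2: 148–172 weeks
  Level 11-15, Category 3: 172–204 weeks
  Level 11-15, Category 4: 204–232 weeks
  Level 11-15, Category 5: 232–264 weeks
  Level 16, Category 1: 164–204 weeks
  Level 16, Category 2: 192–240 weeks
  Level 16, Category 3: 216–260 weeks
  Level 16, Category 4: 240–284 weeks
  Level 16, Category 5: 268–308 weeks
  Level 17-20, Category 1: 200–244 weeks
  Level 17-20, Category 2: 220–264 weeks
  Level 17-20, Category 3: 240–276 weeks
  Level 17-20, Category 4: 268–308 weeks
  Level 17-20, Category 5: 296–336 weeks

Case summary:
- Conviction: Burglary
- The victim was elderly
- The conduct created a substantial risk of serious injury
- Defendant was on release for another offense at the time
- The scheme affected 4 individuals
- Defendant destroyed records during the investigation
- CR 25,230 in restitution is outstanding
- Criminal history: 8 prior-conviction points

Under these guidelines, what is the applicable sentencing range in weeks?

268-308 weeks

Base offense level for burglary: 8.
§1 applies (level before this adjustment is 8 ≥ 5, so +4): 8 + 4 = 12.
§2 applies (level before this adjustment is 12 ≥ 4, so +3): 12 + 3 = 15.
§3 applies: 15 + 1 = 16.
§4 applies: 16 + 2 = 18.
§5 applies: 18 + 2 = 20.
§6 applies: 20 + 3 = 23.
Level 23 exceeds the maximum of 20; capped at 20.
Final offense level: 20.
Criminal history: 8 prior points → Category 4 (7-13).
Level 20 falls in the 17-20 band.
Grid: Level 17-20 × Category 4 = 268-308 weeks.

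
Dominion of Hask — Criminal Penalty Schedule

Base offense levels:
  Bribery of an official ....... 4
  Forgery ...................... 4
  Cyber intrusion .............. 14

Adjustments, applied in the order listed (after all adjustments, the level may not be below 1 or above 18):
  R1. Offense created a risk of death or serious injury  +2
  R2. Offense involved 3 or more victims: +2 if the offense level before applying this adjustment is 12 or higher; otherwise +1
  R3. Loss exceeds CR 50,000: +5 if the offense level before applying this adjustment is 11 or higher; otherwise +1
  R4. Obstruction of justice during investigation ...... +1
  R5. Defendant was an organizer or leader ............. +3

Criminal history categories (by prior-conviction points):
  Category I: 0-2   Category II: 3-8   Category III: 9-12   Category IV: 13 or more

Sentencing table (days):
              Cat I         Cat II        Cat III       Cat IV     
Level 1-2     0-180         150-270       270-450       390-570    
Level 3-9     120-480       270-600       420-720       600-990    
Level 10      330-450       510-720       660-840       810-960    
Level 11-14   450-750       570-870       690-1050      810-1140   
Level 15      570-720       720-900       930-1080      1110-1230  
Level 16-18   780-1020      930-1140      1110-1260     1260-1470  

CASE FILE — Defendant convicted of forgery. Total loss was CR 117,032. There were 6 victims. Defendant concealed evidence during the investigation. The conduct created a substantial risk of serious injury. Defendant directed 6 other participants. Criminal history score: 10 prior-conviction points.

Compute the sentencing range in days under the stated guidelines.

Base offense level for forgery: 4.
R1 applies: 4 + 2 = 6.
R2 applies (level before this adjustment is 6 < 12, so +1): 6 + 1 = 7.
R3 applies (level before this adjustment is 7 < 11, so +1): 7 + 1 = 8.
R4 applies: 8 + 1 = 9.
R5 applies: 9 + 3 = 12.
Final offense level: 12.
Criminal history: 10 prior points → Category III (9-12).
Level 12 falls in the 11-14 band.
Grid: Level 11-14 × Category III = 690-1050 days.

690-1050 days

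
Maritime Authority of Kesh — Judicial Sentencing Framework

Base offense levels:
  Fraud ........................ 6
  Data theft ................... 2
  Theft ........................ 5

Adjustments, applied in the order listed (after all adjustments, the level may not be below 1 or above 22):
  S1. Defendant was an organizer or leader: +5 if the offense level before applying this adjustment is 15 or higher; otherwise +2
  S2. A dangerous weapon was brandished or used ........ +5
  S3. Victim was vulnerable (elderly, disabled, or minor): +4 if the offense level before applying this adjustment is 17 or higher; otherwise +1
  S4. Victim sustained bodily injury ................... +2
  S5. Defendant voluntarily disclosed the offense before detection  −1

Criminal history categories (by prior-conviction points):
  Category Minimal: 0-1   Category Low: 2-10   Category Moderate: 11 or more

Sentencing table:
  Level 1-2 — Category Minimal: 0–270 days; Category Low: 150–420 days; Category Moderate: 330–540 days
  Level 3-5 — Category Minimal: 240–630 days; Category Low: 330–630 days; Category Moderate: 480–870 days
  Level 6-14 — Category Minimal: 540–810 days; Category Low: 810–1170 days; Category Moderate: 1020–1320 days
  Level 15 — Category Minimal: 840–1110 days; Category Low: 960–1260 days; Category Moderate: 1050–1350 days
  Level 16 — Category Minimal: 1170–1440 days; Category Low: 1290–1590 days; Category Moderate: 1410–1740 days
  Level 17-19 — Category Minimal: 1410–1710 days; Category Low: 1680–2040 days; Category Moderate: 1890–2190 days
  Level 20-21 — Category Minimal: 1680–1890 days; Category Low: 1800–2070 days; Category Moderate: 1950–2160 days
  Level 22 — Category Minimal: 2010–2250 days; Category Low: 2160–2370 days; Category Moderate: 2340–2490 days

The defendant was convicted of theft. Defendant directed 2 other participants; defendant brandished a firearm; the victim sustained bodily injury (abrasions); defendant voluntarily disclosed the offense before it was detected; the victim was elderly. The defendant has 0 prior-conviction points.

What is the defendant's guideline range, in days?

Base offense level for theft: 5.
S1 applies (level before this adjustment is 5 < 15, so +2): 5 + 2 = 7.
S2 applies: 7 + 5 = 12.
S3 applies (level before this adjustment is 12 < 17, so +1): 12 + 1 = 13.
S4 applies: 13 + 2 = 15.
S5 applies: 15 − 1 = 14.
Final offense level: 14.
Criminal history: 0 prior points → Category Minimal (0-1).
Level 14 falls in the 6-14 band.
Grid: Level 6-14 × Category Minimal = 540-810 days.

540-810 days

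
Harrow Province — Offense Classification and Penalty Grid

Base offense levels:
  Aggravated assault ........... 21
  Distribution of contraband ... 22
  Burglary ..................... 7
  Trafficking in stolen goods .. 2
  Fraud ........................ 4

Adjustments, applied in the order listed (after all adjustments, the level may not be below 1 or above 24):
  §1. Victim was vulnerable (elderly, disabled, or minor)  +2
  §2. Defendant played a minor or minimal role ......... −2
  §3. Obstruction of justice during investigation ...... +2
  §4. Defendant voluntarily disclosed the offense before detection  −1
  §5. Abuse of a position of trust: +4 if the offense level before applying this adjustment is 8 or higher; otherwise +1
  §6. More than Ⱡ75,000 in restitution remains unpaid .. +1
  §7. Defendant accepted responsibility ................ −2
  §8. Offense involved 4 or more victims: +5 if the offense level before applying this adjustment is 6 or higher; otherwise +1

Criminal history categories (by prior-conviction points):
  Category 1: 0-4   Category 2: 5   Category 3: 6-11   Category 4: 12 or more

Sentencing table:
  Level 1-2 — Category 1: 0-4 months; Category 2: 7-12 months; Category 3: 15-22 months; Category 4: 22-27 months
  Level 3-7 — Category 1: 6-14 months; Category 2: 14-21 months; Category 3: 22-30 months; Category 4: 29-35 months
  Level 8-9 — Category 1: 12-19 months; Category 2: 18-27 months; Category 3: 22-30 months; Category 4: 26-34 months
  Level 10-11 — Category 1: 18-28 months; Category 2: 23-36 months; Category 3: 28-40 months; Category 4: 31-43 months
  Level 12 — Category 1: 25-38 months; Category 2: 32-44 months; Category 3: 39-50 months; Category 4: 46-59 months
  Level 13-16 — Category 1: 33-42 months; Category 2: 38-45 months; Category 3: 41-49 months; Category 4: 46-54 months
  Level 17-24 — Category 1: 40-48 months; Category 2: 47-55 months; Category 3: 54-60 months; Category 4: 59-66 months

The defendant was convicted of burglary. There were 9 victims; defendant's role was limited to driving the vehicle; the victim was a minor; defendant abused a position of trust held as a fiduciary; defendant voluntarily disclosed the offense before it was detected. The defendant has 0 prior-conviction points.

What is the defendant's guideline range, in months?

Base offense level for burglary: 7.
§1 applies: 7 + 2 = 9.
§2 applies: 9 − 2 = 7.
§4 applies: 7 − 1 = 6.
§5 applies (level before this adjustment is 6 < 8, so +1): 6 + 1 = 7.
§6 does not apply.
§7 does not apply.
§8 applies (level before this adjustment is 7 ≥ 6, so +5): 7 + 5 = 12.
Final offense level: 12.
Criminal history: 0 prior points → Category 1 (0-4).
Level 12 falls in the 12 band.
Grid: Level 12 × Category 1 = 25-38 months.

25-38 months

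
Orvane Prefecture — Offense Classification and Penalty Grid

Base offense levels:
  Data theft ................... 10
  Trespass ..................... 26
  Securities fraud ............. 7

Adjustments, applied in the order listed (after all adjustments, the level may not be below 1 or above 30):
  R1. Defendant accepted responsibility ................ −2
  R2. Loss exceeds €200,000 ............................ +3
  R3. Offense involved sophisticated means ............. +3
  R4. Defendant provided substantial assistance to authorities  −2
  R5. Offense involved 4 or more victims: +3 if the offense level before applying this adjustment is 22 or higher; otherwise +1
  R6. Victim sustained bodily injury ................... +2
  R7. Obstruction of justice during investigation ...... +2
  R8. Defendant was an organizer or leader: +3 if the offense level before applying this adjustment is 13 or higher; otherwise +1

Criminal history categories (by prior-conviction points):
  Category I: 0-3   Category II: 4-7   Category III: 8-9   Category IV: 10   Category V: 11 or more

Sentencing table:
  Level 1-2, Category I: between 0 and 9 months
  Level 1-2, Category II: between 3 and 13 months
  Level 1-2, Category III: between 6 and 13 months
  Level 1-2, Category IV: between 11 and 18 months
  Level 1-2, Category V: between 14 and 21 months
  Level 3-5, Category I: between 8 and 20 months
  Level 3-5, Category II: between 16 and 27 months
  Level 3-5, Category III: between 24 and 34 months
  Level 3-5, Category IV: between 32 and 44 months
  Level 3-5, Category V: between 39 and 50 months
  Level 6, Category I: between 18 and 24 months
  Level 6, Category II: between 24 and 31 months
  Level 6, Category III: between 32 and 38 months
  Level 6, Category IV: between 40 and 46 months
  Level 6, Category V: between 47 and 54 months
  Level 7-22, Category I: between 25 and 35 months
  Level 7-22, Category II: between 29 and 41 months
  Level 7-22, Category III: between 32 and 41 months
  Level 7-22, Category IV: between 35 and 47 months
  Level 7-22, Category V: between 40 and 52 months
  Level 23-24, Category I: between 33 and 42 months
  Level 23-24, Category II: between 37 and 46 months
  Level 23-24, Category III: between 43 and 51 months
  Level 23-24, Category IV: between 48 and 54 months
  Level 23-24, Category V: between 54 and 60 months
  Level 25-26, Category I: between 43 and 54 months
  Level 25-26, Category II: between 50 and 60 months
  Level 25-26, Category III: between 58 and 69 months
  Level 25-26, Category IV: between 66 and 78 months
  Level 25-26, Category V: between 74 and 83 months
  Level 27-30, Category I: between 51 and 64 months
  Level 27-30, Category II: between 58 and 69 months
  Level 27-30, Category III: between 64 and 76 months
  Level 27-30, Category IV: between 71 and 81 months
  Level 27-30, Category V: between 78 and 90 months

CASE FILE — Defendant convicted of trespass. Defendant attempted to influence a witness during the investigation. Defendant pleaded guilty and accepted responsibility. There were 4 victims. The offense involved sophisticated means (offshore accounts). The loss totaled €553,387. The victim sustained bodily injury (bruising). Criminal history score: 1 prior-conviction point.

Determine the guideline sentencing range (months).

51-64 months

Base offense level for trespass: 26.
R1 applies: 26 − 2 = 24.
R2 applies: 24 + 3 = 27.
R3 applies: 27 + 3 = 30.
R4 does not apply.
R5 applies (level before this adjustment is 30 ≥ 22, so +3): 30 + 3 = 33.
R6 applies: 33 + 2 = 35.
R7 applies: 35 + 2 = 37.
Level 37 exceeds the maximum of 30; capped at 30.
Final offense level: 30.
Criminal history: 1 prior point → Category I (0-3).
Level 30 falls in the 27-30 band.
Grid: Level 27-30 × Category I = 51-64 months.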